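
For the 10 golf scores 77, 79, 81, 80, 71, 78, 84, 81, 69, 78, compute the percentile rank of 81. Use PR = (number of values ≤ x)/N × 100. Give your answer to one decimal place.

N = 10.
Strictly below 81: 7. Equal to 81: 2.
PR = 9/10 × 100 = 90.0

90.0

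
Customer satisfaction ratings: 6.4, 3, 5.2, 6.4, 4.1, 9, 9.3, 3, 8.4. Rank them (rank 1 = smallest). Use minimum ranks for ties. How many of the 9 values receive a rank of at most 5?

Sorted (ascending): 3, 3, 4.1, 5.2, 6.4, 6.4, 8.4, 9, 9.3
The 2 values of 3 occupy positions 1–2 → each gets rank 1.
The 2 values of 6.4 occupy positions 5–6 → each gets rank 5.
Ranks ≤ 5: {1, 1, 3, 4, 5, 5} → 6 values.

6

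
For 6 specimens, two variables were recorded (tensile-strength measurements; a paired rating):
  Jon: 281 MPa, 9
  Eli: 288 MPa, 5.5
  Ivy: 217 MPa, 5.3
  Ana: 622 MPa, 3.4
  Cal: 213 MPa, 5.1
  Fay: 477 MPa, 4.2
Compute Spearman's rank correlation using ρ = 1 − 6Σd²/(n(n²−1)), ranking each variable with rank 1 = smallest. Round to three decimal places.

Ranks of variable 1: 3, 4, 2, 6, 1, 5
Ranks of variable 2: 6, 5, 4, 1, 3, 2
d = r₁ − r₂: -3, -1, -2, 5, -2, 3
d²: 9, 1, 4, 25, 4, 9; Σd² = 52
ρ = 1 − 6·52/(6·35) = 1 − 312/210 = -0.486

-0.486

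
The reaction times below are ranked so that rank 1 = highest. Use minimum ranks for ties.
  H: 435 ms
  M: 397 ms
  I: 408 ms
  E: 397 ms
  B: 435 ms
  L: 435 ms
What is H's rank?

Sorted (descending): 435, 435, 435, 408, 397, 397
The 3 values of 435 occupy positions 1–3 → each gets rank 1.
The 2 values of 397 occupy positions 5–6 → each gets rank 5.
H has value 435 ms → rank 1.

1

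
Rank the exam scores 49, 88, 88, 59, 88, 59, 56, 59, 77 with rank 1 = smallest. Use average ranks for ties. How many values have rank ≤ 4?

5

Sorted (ascending): 49, 56, 59, 59, 59, 77, 88, 88, 88
The 3 values of 59 occupy positions 3–5 → average rank 4.
The 3 values of 88 occupy positions 7–9 → average rank 8.
Ranks ≤ 4: {1, 2, 4, 4, 4} → 5 values.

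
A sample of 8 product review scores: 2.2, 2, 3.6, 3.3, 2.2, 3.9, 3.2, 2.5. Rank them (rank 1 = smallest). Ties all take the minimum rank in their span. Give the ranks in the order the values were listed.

2, 1, 7, 6, 2, 8, 5, 4

Sorted (ascending): 2, 2.2, 2.2, 2.5, 3.2, 3.3, 3.6, 3.9
The 2 values of 2.2 occupy positions 2–3 → each gets rank 2.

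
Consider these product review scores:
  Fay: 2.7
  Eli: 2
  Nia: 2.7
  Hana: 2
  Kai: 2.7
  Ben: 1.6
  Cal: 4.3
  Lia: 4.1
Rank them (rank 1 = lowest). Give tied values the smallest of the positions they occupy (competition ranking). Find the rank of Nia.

Sorted (ascending): 1.6, 2, 2, 2.7, 2.7, 2.7, 4.1, 4.3
The 2 values of 2 occupy positions 2–3 → each gets rank 2.
The 3 values of 2.7 occupy positions 4–6 → each gets rank 4.
Nia has value 2.7 → rank 4.

4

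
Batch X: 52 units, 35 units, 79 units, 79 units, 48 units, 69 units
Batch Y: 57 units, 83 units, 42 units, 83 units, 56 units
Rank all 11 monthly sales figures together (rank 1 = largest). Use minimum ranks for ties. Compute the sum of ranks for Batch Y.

Sorted (descending): 83, 83, 79, 79, 69, 57, 56, 52, 48, 42, 35
The 2 values of 83 occupy positions 1–2 → each gets rank 1.
The 2 values of 79 occupy positions 3–4 → each gets rank 3.
Batch Y values → pooled ranks: 57→6, 83→1, 42→10, 83→1, 56→7
Rank sum = 6 + 1 + 10 + 1 + 7 = 25

25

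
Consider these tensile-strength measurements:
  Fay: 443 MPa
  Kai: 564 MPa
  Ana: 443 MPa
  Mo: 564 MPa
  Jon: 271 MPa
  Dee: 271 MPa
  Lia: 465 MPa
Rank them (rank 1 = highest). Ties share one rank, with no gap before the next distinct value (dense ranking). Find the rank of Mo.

1

Sorted (descending): 564, 564, 465, 443, 443, 271, 271
The 2 values of 564 share dense rank 1.
The 2 values of 443 share dense rank 3.
The 2 values of 271 share dense rank 4.
Remaining distinct values take the next consecutive integers.
Mo has value 564 MPa → rank 1.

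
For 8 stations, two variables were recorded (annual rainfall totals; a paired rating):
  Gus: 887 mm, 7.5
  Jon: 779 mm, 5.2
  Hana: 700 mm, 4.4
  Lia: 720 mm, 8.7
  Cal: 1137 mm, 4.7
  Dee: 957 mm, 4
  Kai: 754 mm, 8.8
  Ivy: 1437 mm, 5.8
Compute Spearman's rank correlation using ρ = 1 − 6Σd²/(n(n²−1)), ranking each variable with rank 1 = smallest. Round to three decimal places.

-0.214

Ranks of variable 1: 5, 4, 1, 2, 7, 6, 3, 8
Ranks of variable 2: 6, 4, 2, 7, 3, 1, 8, 5
d = r₁ − r₂: -1, 0, -1, -5, 4, 5, -5, 3
d²: 1, 0, 1, 25, 16, 25, 25, 9; Σd² = 102
ρ = 1 − 6·102/(8·63) = 1 − 612/504 = -0.214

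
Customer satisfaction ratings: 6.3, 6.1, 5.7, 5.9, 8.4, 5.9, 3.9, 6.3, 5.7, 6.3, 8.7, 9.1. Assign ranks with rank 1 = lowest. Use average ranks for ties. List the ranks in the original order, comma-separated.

Sorted (ascending): 3.9, 5.7, 5.7, 5.9, 5.9, 6.1, 6.3, 6.3, 6.3, 8.4, 8.7, 9.1
The 2 values of 5.7 occupy positions 2–3 → average rank (2+3)/2 = 2.5.
The 2 values of 5.9 occupy positions 4–5 → average rank (4+5)/2 = 4.5.
The 3 values of 6.3 occupy positions 7–9 → average rank 8.

8, 6, 2.5, 4.5, 10, 4.5, 1, 8, 2.5, 8, 11, 12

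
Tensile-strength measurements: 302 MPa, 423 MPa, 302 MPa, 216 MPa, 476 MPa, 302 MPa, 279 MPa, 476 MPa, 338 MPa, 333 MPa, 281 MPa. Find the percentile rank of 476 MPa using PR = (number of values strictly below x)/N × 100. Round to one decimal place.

81.8

N = 11.
Strictly below 476: 9. Equal to 476: 2.
PR = 9/11 × 100 = 81.8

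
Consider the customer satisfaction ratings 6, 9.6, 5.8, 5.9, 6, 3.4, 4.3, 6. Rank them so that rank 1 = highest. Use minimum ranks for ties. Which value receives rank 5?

Sorted (descending): 9.6, 6, 6, 6, 5.9, 5.8, 4.3, 3.4
The 3 values of 6 occupy positions 2–4 → each gets rank 2.
Rank 5 → value 5.9.

5.9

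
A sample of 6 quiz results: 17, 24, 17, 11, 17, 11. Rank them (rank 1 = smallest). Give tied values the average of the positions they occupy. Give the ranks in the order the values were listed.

4, 6, 4, 1.5, 4, 1.5

Sorted (ascending): 11, 11, 17, 17, 17, 24
The 2 values of 11 occupy positions 1–2 → average rank (1+2)/2 = 1.5.
The 3 values of 17 occupy positions 3–5 → average rank 4.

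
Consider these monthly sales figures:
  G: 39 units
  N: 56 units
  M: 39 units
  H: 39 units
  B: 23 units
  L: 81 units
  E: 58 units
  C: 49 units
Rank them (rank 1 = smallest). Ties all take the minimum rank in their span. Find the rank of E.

Sorted (ascending): 23, 39, 39, 39, 49, 56, 58, 81
The 3 values of 39 occupy positions 2–4 → each gets rank 2.
E has value 58 units → rank 7.

7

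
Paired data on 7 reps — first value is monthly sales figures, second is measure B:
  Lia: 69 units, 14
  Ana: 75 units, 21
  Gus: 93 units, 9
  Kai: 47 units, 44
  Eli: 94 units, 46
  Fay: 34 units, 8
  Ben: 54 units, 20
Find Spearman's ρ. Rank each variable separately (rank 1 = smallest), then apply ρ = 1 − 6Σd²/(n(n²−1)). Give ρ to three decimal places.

Ranks of variable 1: 4, 5, 6, 2, 7, 1, 3
Ranks of variable 2: 3, 5, 2, 6, 7, 1, 4
d = r₁ − r₂: 1, 0, 4, -4, 0, 0, -1
d²: 1, 0, 16, 16, 0, 0, 1; Σd² = 34
ρ = 1 − 6·34/(7·48) = 1 − 204/336 = 0.393

0.393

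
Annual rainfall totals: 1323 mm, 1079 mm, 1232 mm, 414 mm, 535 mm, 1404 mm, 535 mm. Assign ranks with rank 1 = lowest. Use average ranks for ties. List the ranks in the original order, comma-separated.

6, 4, 5, 1, 2.5, 7, 2.5

Sorted (ascending): 414, 535, 535, 1079, 1232, 1323, 1404
The 2 values of 535 occupy positions 2–3 → average rank (2+3)/2 = 2.5.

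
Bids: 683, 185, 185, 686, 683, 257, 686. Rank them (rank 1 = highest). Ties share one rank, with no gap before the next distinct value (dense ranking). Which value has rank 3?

257

Sorted (descending): 686, 686, 683, 683, 257, 185, 185
The 2 values of 686 share dense rank 1.
The 2 values of 683 share dense rank 2.
The 2 values of 185 share dense rank 4.
Remaining distinct values take the next consecutive integers.
Rank 3 → value 257.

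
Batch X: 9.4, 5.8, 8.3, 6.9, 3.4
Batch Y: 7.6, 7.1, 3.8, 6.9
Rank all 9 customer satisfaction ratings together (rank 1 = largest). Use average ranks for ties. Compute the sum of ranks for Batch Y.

20.5

Sorted (descending): 9.4, 8.3, 7.6, 7.1, 6.9, 6.9, 5.8, 3.8, 3.4
The 2 values of 6.9 occupy positions 5–6 → average rank (5+6)/2 = 5.5.
Batch Y values → pooled ranks: 7.6→3, 7.1→4, 3.8→8, 6.9→5.5
Rank sum = 3 + 4 + 8 + 5.5 = 20.5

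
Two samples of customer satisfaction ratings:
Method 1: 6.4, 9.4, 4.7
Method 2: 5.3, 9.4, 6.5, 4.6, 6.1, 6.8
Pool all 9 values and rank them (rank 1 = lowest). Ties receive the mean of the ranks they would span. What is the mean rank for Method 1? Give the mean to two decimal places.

Sorted (ascending): 4.6, 4.7, 5.3, 6.1, 6.4, 6.5, 6.8, 9.4, 9.4
The 2 values of 9.4 occupy positions 8–9 → average rank (8+9)/2 = 8.5.
Method 1 values → pooled ranks: 6.4→5, 9.4→8.5, 4.7→2
Mean rank = (5 + 8.5 + 2) / 3 = 5.17

5.17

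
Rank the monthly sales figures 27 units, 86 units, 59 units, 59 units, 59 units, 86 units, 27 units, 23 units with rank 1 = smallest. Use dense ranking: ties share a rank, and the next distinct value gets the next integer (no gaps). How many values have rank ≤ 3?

6

Sorted (ascending): 23, 27, 27, 59, 59, 59, 86, 86
The 2 values of 27 share dense rank 2.
The 3 values of 59 share dense rank 3.
The 2 values of 86 share dense rank 4.
Remaining distinct values take the next consecutive integers.
Ranks ≤ 3: {1, 2, 2, 3, 3, 3} → 6 values.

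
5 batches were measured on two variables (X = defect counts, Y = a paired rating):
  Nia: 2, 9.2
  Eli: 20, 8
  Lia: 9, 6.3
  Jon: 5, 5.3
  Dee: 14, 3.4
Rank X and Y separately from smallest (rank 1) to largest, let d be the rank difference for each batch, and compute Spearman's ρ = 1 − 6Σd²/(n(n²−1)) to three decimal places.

Ranks of variable 1: 1, 5, 3, 2, 4
Ranks of variable 2: 5, 4, 3, 2, 1
d = r₁ − r₂: -4, 1, 0, 0, 3
d²: 16, 1, 0, 0, 9; Σd² = 26
ρ = 1 − 6·26/(5·24) = 1 − 156/120 = -0.300

-0.300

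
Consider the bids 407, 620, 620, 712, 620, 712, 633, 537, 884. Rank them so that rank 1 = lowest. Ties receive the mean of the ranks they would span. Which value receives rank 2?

537

Sorted (ascending): 407, 537, 620, 620, 620, 633, 712, 712, 884
The 3 values of 620 occupy positions 3–5 → average rank 4.
The 2 values of 712 occupy positions 7–8 → average rank (7+8)/2 = 7.5.
Rank 2 → value 537.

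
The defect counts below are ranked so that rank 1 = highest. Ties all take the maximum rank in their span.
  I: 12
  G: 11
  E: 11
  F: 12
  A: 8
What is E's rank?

4

Sorted (descending): 12, 12, 11, 11, 8
The 2 values of 12 occupy positions 1–2 → each gets rank 2.
The 2 values of 11 occupy positions 3–4 → each gets rank 4.
E has value 11 → rank 4.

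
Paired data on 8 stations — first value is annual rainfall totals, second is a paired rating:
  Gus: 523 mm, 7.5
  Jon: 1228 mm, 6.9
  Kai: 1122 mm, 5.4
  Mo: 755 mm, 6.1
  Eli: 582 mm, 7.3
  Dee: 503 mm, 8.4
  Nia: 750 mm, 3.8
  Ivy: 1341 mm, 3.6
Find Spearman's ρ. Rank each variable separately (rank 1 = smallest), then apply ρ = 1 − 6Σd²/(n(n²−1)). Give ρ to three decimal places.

-0.786

Ranks of variable 1: 2, 7, 6, 5, 3, 1, 4, 8
Ranks of variable 2: 7, 5, 3, 4, 6, 8, 2, 1
d = r₁ − r₂: -5, 2, 3, 1, -3, -7, 2, 7
d²: 25, 4, 9, 1, 9, 49, 4, 49; Σd² = 150
ρ = 1 − 6·150/(8·63) = 1 − 900/504 = -0.786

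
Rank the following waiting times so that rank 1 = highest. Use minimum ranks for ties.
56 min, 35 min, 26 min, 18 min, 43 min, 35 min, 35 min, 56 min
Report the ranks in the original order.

1, 4, 7, 8, 3, 4, 4, 1

Sorted (descending): 56, 56, 43, 35, 35, 35, 26, 18
The 2 values of 56 occupy positions 1–2 → each gets rank 1.
The 3 values of 35 occupy positions 4–6 → each gets rank 4.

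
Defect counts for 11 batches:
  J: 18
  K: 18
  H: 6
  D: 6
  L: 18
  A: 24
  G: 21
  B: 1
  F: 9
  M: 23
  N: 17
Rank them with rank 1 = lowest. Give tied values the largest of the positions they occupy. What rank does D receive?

Sorted (ascending): 1, 6, 6, 9, 17, 18, 18, 18, 21, 23, 24
The 2 values of 6 occupy positions 2–3 → each gets rank 3.
The 3 values of 18 occupy positions 6–8 → each gets rank 8.
D has value 6 → rank 3.

3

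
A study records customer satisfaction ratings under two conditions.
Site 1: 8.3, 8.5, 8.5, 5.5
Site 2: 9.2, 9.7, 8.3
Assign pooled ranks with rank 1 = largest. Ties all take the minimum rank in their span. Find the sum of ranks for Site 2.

Sorted (descending): 9.7, 9.2, 8.5, 8.5, 8.3, 8.3, 5.5
The 2 values of 8.5 occupy positions 3–4 → each gets rank 3.
The 2 values of 8.3 occupy positions 5–6 → each gets rank 5.
Site 2 values → pooled ranks: 9.2→2, 9.7→1, 8.3→5
Rank sum = 2 + 1 + 5 = 8

8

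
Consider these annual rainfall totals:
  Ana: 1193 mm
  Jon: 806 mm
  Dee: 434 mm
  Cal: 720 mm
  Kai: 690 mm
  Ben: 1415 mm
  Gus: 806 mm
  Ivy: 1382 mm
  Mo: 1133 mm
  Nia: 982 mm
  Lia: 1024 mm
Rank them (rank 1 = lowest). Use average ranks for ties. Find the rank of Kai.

Sorted (ascending): 434, 690, 720, 806, 806, 982, 1024, 1133, 1193, 1382, 1415
The 2 values of 806 occupy positions 4–5 → average rank (4+5)/2 = 4.5.
Kai has value 690 mm → rank 2.

2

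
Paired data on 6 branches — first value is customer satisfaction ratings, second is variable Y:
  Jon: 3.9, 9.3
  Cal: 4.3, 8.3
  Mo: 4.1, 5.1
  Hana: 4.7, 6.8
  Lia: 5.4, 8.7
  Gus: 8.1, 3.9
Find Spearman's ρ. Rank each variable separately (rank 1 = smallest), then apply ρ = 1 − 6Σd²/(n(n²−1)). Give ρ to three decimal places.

-0.486

Ranks of variable 1: 1, 3, 2, 4, 5, 6
Ranks of variable 2: 6, 4, 2, 3, 5, 1
d = r₁ − r₂: -5, -1, 0, 1, 0, 5
d²: 25, 1, 0, 1, 0, 25; Σd² = 52
ρ = 1 − 6·52/(6·35) = 1 − 312/210 = -0.486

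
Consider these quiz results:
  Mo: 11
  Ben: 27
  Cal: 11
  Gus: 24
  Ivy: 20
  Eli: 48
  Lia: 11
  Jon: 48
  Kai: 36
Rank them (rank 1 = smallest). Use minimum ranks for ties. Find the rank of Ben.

Sorted (ascending): 11, 11, 11, 20, 24, 27, 36, 48, 48
The 3 values of 11 occupy positions 1–3 → each gets rank 1.
The 2 values of 48 occupy positions 8–9 → each gets rank 8.
Ben has value 27 → rank 6.

6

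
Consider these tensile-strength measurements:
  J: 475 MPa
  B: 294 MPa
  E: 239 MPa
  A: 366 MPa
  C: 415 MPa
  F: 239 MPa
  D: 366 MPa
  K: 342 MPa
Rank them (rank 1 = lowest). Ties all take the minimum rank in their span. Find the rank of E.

Sorted (ascending): 239, 239, 294, 342, 366, 366, 415, 475
The 2 values of 239 occupy positions 1–2 → each gets rank 1.
The 2 values of 366 occupy positions 5–6 → each gets rank 5.
E has value 239 MPa → rank 1.

1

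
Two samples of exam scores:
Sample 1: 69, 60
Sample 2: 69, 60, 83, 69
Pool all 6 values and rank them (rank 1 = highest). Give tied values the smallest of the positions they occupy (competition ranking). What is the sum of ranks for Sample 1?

Sorted (descending): 83, 69, 69, 69, 60, 60
The 3 values of 69 occupy positions 2–4 → each gets rank 2.
The 2 values of 60 occupy positions 5–6 → each gets rank 5.
Sample 1 values → pooled ranks: 69→2, 60→5
Rank sum = 2 + 5 = 7

7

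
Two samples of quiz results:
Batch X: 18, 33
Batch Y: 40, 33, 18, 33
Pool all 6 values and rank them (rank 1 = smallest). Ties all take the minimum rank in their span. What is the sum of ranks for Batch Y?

Sorted (ascending): 18, 18, 33, 33, 33, 40
The 2 values of 18 occupy positions 1–2 → each gets rank 1.
The 3 values of 33 occupy positions 3–5 → each gets rank 3.
Batch Y values → pooled ranks: 40→6, 33→3, 18→1, 33→3
Rank sum = 6 + 3 + 1 + 3 = 13

13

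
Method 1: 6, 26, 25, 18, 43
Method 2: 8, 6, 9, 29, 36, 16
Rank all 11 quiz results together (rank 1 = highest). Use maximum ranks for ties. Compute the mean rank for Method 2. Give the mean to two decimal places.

6.67

Sorted (descending): 43, 36, 29, 26, 25, 18, 16, 9, 8, 6, 6
The 2 values of 6 occupy positions 10–11 → each gets rank 11.
Method 2 values → pooled ranks: 8→9, 6→11, 9→8, 29→3, 36→2, 16→7
Mean rank = (9 + 11 + 8 + 3 + 2 + 7) / 6 = 6.67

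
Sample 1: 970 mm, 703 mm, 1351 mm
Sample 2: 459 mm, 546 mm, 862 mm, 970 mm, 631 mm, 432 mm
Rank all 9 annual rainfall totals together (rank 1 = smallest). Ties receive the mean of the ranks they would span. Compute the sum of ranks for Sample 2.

23.5

Sorted (ascending): 432, 459, 546, 631, 703, 862, 970, 970, 1351
The 2 values of 970 occupy positions 7–8 → average rank (7+8)/2 = 7.5.
Sample 2 values → pooled ranks: 459→2, 546→3, 862→6, 970→7.5, 631→4, 432→1
Rank sum = 2 + 3 + 6 + 7.5 + 4 + 1 = 23.5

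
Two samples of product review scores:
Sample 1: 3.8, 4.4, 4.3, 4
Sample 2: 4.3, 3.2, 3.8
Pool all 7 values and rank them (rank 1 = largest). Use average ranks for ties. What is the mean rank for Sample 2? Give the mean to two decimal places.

Sorted (descending): 4.4, 4.3, 4.3, 4, 3.8, 3.8, 3.2
The 2 values of 4.3 occupy positions 2–3 → average rank (2+3)/2 = 2.5.
The 2 values of 3.8 occupy positions 5–6 → average rank (5+6)/2 = 5.5.
Sample 2 values → pooled ranks: 4.3→2.5, 3.2→7, 3.8→5.5
Mean rank = (2.5 + 7 + 5.5) / 3 = 5.00

5.00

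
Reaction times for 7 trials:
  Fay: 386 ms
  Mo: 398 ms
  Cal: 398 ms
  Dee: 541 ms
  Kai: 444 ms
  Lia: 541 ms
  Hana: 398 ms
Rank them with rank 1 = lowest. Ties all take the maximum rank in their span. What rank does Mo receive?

4

Sorted (ascending): 386, 398, 398, 398, 444, 541, 541
The 3 values of 398 occupy positions 2–4 → each gets rank 4.
The 2 values of 541 occupy positions 6–7 → each gets rank 7.
Mo has value 398 ms → rank 4.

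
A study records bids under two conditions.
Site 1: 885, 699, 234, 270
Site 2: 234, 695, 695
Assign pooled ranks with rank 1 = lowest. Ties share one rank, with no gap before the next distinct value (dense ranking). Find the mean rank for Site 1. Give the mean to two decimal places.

3.00

Sorted (ascending): 234, 234, 270, 695, 695, 699, 885
The 2 values of 234 share dense rank 1.
The 2 values of 695 share dense rank 3.
Remaining distinct values take the next consecutive integers.
Site 1 values → pooled ranks: 885→5, 699→4, 234→1, 270→2
Mean rank = (5 + 4 + 1 + 2) / 4 = 3.00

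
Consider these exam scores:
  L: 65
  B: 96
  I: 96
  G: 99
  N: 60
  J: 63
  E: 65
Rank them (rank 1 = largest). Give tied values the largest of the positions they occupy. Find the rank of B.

3

Sorted (descending): 99, 96, 96, 65, 65, 63, 60
The 2 values of 96 occupy positions 2–3 → each gets rank 3.
The 2 values of 65 occupy positions 4–5 → each gets rank 5.
B has value 96 → rank 3.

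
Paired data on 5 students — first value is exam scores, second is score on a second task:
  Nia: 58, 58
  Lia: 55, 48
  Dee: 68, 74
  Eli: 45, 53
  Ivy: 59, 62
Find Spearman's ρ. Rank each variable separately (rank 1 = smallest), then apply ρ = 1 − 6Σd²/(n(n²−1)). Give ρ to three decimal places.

Ranks of variable 1: 3, 2, 5, 1, 4
Ranks of variable 2: 3, 1, 5, 2, 4
d = r₁ − r₂: 0, 1, 0, -1, 0
d²: 0, 1, 0, 1, 0; Σd² = 2
ρ = 1 − 6·2/(5·24) = 1 − 12/120 = 0.900

0.900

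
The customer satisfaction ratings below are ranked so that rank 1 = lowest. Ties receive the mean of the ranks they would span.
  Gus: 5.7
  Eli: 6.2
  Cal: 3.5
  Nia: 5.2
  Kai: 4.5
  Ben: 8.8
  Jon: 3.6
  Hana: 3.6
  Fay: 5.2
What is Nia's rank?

Sorted (ascending): 3.5, 3.6, 3.6, 4.5, 5.2, 5.2, 5.7, 6.2, 8.8
The 2 values of 3.6 occupy positions 2–3 → average rank (2+3)/2 = 2.5.
The 2 values of 5.2 occupy positions 5–6 → average rank (5+6)/2 = 5.5.
Nia has value 5.2 → rank 5.5.

5.5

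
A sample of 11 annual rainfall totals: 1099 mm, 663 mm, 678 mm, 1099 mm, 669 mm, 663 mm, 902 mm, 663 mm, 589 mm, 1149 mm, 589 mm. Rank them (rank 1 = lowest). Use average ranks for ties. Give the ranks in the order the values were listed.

Sorted (ascending): 589, 589, 663, 663, 663, 669, 678, 902, 1099, 1099, 1149
The 2 values of 589 occupy positions 1–2 → average rank (1+2)/2 = 1.5.
The 3 values of 663 occupy positions 3–5 → average rank 4.
The 2 values of 1099 occupy positions 9–10 → average rank (9+10)/2 = 9.5.

9.5, 4, 7, 9.5, 6, 4, 8, 4, 1.5, 11, 1.5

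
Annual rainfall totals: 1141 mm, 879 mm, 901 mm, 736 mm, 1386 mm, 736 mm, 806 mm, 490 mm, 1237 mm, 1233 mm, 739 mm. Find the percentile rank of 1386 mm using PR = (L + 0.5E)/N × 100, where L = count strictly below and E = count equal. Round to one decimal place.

95.5

N = 11.
Strictly below 1386: 10. Equal to 1386: 1.
PR = (10 + 0.5·1)/11 × 100 = 95.5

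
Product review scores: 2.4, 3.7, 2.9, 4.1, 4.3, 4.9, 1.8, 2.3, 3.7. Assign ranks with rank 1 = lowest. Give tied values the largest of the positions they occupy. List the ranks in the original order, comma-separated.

3, 6, 4, 7, 8, 9, 1, 2, 6

Sorted (ascending): 1.8, 2.3, 2.4, 2.9, 3.7, 3.7, 4.1, 4.3, 4.9
The 2 values of 3.7 occupy positions 5–6 → each gets rank 6.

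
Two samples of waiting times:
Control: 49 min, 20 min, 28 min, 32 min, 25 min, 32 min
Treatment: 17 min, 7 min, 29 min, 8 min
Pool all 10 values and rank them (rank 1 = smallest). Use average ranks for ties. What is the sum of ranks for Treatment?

Sorted (ascending): 7, 8, 17, 20, 25, 28, 29, 32, 32, 49
The 2 values of 32 occupy positions 8–9 → average rank (8+9)/2 = 8.5.
Treatment values → pooled ranks: 17→3, 7→1, 29→7, 8→2
Rank sum = 3 + 1 + 7 + 2 = 13

13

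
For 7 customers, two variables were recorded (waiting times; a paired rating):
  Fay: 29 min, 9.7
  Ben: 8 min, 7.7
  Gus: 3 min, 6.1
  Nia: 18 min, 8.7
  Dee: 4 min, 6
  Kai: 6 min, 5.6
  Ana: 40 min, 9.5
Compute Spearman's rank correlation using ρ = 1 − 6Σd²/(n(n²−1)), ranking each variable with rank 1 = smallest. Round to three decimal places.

Ranks of variable 1: 6, 4, 1, 5, 2, 3, 7
Ranks of variable 2: 7, 4, 3, 5, 2, 1, 6
d = r₁ − r₂: -1, 0, -2, 0, 0, 2, 1
d²: 1, 0, 4, 0, 0, 4, 1; Σd² = 10
ρ = 1 − 6·10/(7·48) = 1 − 60/336 = 0.821

0.821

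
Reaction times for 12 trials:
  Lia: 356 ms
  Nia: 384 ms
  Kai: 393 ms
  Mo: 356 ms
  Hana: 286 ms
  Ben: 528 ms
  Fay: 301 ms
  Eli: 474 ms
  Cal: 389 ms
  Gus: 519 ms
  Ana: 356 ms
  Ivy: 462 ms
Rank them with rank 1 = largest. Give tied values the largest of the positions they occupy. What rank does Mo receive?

Sorted (descending): 528, 519, 474, 462, 393, 389, 384, 356, 356, 356, 301, 286
The 3 values of 356 occupy positions 8–10 → each gets rank 10.
Mo has value 356 ms → rank 10.

10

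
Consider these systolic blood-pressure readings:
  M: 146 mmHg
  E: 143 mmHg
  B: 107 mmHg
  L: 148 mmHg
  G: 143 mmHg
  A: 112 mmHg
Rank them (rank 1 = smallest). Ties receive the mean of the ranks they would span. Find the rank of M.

Sorted (ascending): 107, 112, 143, 143, 146, 148
The 2 values of 143 occupy positions 3–4 → average rank (3+4)/2 = 3.5.
M has value 146 mmHg → rank 5.

5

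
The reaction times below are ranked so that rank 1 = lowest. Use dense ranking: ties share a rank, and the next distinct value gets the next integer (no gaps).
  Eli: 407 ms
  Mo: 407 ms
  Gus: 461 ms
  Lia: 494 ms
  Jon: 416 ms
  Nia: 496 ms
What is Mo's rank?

1

Sorted (ascending): 407, 407, 416, 461, 494, 496
The 2 values of 407 share dense rank 1.
Remaining distinct values take the next consecutive integers.
Mo has value 407 ms → rank 1.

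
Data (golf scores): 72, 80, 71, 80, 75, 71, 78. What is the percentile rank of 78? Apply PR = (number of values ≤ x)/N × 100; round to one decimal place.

N = 7.
Strictly below 78: 4. Equal to 78: 1.
PR = 5/7 × 100 = 71.4

71.4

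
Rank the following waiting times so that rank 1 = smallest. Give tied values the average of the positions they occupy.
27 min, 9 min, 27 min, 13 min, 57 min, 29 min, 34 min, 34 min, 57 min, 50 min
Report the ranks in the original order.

3.5, 1, 3.5, 2, 9.5, 5, 6.5, 6.5, 9.5, 8

Sorted (ascending): 9, 13, 27, 27, 29, 34, 34, 50, 57, 57
The 2 values of 27 occupy positions 3–4 → average rank (3+4)/2 = 3.5.
The 2 values of 34 occupy positions 6–7 → average rank (6+7)/2 = 6.5.
The 2 values of 57 occupy positions 9–10 → average rank (9+10)/2 = 9.5.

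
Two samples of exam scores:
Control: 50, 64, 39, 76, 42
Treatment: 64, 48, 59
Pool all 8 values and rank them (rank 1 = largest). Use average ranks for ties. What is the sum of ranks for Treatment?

Sorted (descending): 76, 64, 64, 59, 50, 48, 42, 39
The 2 values of 64 occupy positions 2–3 → average rank (2+3)/2 = 2.5.
Treatment values → pooled ranks: 64→2.5, 48→6, 59→4
Rank sum = 2.5 + 6 + 4 = 12.5

12.5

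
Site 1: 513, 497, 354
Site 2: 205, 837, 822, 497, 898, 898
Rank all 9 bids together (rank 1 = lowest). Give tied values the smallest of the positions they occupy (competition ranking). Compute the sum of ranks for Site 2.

33

Sorted (ascending): 205, 354, 497, 497, 513, 822, 837, 898, 898
The 2 values of 497 occupy positions 3–4 → each gets rank 3.
The 2 values of 898 occupy positions 8–9 → each gets rank 8.
Site 2 values → pooled ranks: 205→1, 837→7, 822→6, 497→3, 898→8, 898→8
Rank sum = 1 + 7 + 6 + 3 + 8 + 8 = 33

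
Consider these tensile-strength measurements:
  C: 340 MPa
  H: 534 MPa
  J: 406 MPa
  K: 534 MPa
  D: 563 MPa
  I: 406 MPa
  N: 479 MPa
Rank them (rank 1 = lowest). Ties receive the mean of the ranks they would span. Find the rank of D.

Sorted (ascending): 340, 406, 406, 479, 534, 534, 563
The 2 values of 406 occupy positions 2–3 → average rank (2+3)/2 = 2.5.
The 2 values of 534 occupy positions 5–6 → average rank (5+6)/2 = 5.5.
D has value 563 MPa → rank 7.

7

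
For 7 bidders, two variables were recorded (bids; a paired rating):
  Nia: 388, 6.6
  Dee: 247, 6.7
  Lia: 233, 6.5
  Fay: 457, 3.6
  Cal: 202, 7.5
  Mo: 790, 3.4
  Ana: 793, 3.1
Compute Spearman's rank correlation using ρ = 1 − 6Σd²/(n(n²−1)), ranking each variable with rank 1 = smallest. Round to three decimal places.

Ranks of variable 1: 4, 3, 2, 5, 1, 6, 7
Ranks of variable 2: 5, 6, 4, 3, 7, 2, 1
d = r₁ − r₂: -1, -3, -2, 2, -6, 4, 6
d²: 1, 9, 4, 4, 36, 16, 36; Σd² = 106
ρ = 1 − 6·106/(7·48) = 1 − 636/336 = -0.893

-0.893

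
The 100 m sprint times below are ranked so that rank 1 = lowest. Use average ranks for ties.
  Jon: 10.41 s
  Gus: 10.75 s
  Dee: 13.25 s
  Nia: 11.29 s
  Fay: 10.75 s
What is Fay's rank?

2.5

Sorted (ascending): 10.41, 10.75, 10.75, 11.29, 13.25
The 2 values of 10.75 occupy positions 2–3 → average rank (2+3)/2 = 2.5.
Fay has value 10.75 s → rank 2.5.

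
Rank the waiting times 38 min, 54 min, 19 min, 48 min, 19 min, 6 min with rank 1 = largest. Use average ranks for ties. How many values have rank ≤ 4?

Sorted (descending): 54, 48, 38, 19, 19, 6
The 2 values of 19 occupy positions 4–5 → average rank (4+5)/2 = 4.5.
Ranks ≤ 4: {1, 2, 3} → 3 values.

3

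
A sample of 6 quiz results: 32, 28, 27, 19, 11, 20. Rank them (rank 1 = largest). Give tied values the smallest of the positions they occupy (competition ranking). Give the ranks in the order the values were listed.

1, 2, 3, 5, 6, 4

Sorted (descending): 32, 28, 27, 20, 19, 11
No ties — each value takes its position as its rank.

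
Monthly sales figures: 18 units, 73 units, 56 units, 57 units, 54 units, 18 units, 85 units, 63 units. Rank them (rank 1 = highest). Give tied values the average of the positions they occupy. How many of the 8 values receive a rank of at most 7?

6

Sorted (descending): 85, 73, 63, 57, 56, 54, 18, 18
The 2 values of 18 occupy positions 7–8 → average rank (7+8)/2 = 7.5.
Ranks ≤ 7: {1, 2, 3, 4, 5, 6} → 6 values.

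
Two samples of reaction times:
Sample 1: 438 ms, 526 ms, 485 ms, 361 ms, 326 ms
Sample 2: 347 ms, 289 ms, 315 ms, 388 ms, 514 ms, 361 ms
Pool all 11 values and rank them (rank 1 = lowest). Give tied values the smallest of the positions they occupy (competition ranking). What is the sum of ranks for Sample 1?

Sorted (ascending): 289, 315, 326, 347, 361, 361, 388, 438, 485, 514, 526
The 2 values of 361 occupy positions 5–6 → each gets rank 5.
Sample 1 values → pooled ranks: 438→8, 526→11, 485→9, 361→5, 326→3
Rank sum = 8 + 11 + 9 + 5 + 3 = 36

36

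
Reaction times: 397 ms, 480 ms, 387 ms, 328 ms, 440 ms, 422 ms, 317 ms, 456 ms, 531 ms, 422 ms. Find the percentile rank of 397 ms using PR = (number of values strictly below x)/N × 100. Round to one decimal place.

N = 10.
Strictly below 397: 3. Equal to 397: 1.
PR = 3/10 × 100 = 30.0

30.0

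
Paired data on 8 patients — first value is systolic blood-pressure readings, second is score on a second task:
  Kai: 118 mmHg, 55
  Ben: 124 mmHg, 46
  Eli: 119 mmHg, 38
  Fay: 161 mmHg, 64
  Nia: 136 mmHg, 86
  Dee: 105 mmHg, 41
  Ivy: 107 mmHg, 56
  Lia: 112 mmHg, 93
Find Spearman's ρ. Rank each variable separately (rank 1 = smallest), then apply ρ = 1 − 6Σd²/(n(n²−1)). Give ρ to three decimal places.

Ranks of variable 1: 4, 6, 5, 8, 7, 1, 2, 3
Ranks of variable 2: 4, 3, 1, 6, 7, 2, 5, 8
d = r₁ − r₂: 0, 3, 4, 2, 0, -1, -3, -5
d²: 0, 9, 16, 4, 0, 1, 9, 25; Σd² = 64
ρ = 1 − 6·64/(8·63) = 1 − 384/504 = 0.238

0.238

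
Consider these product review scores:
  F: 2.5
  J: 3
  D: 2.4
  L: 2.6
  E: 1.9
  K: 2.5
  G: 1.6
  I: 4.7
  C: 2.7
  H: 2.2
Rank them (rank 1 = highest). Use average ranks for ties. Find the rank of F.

5.5

Sorted (descending): 4.7, 3, 2.7, 2.6, 2.5, 2.5, 2.4, 2.2, 1.9, 1.6
The 2 values of 2.5 occupy positions 5–6 → average rank (5+6)/2 = 5.5.
F has value 2.5 → rank 5.5.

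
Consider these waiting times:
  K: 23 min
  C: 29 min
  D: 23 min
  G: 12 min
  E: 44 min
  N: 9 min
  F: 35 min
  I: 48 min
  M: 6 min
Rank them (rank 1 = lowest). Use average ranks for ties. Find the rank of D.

Sorted (ascending): 6, 9, 12, 23, 23, 29, 35, 44, 48
The 2 values of 23 occupy positions 4–5 → average rank (4+5)/2 = 4.5.
D has value 23 min → rank 4.5.

4.5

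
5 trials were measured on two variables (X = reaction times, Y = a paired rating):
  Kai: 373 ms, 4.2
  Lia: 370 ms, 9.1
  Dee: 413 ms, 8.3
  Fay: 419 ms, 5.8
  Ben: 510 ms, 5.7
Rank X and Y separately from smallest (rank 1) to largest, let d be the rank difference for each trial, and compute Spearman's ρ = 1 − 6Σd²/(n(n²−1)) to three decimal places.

Ranks of variable 1: 2, 1, 3, 4, 5
Ranks of variable 2: 1, 5, 4, 3, 2
d = r₁ − r₂: 1, -4, -1, 1, 3
d²: 1, 16, 1, 1, 9; Σd² = 28
ρ = 1 − 6·28/(5·24) = 1 − 168/120 = -0.400

-0.400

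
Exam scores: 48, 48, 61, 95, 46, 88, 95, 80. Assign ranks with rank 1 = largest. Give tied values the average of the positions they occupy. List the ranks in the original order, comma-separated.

6.5, 6.5, 5, 1.5, 8, 3, 1.5, 4

Sorted (descending): 95, 95, 88, 80, 61, 48, 48, 46
The 2 values of 95 occupy positions 1–2 → average rank (1+2)/2 = 1.5.
The 2 values of 48 occupy positions 6–7 → average rank (6+7)/2 = 6.5.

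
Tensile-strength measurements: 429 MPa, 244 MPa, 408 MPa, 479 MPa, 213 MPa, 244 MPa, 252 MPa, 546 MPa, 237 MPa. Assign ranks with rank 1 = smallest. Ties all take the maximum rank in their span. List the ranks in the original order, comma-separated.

7, 4, 6, 8, 1, 4, 5, 9, 2

Sorted (ascending): 213, 237, 244, 244, 252, 408, 429, 479, 546
The 2 values of 244 occupy positions 3–4 → each gets rank 4.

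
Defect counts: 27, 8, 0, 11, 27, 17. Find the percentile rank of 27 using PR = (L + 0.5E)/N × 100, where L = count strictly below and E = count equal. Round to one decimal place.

N = 6.
Strictly below 27: 4. Equal to 27: 2.
PR = (4 + 0.5·2)/6 × 100 = 83.3

83.3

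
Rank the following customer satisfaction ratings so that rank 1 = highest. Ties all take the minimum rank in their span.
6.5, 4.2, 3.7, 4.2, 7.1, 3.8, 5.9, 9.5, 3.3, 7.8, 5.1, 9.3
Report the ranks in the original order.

Sorted (descending): 9.5, 9.3, 7.8, 7.1, 6.5, 5.9, 5.1, 4.2, 4.2, 3.8, 3.7, 3.3
The 2 values of 4.2 occupy positions 8–9 → each gets rank 8.

5, 8, 11, 8, 4, 10, 6, 1, 12, 3, 7, 2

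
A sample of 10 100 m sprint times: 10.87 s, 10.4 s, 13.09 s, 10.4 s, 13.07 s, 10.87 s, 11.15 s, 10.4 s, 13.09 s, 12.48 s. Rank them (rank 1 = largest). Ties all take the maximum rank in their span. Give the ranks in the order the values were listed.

Sorted (descending): 13.09, 13.09, 13.07, 12.48, 11.15, 10.87, 10.87, 10.4, 10.4, 10.4
The 2 values of 13.09 occupy positions 1–2 → each gets rank 2.
The 2 values of 10.87 occupy positions 6–7 → each gets rank 7.
The 3 values of 10.4 occupy positions 8–10 → each gets rank 10.

7, 10, 2, 10, 3, 7, 5, 10, 2, 4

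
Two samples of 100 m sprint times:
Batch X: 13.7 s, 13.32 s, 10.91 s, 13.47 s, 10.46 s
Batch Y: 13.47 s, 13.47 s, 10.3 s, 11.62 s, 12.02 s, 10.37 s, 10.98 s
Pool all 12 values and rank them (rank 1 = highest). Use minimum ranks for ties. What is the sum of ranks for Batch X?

Sorted (descending): 13.7, 13.47, 13.47, 13.47, 13.32, 12.02, 11.62, 10.98, 10.91, 10.46, 10.37, 10.3
The 3 values of 13.47 occupy positions 2–4 → each gets rank 2.
Batch X values → pooled ranks: 13.7→1, 13.32→5, 10.91→9, 13.47→2, 10.46→10
Rank sum = 1 + 5 + 9 + 2 + 10 = 27

27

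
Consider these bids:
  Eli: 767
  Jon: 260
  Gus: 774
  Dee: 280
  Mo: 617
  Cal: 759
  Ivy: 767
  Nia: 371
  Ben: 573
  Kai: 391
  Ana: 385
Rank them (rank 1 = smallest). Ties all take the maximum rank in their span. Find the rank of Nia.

3

Sorted (ascending): 260, 280, 371, 385, 391, 573, 617, 759, 767, 767, 774
The 2 values of 767 occupy positions 9–10 → each gets rank 10.
Nia has value 371 → rank 3.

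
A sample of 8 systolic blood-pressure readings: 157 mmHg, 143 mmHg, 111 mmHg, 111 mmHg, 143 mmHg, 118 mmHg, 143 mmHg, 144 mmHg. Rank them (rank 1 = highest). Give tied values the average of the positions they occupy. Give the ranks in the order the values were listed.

Sorted (descending): 157, 144, 143, 143, 143, 118, 111, 111
The 3 values of 143 occupy positions 3–5 → average rank 4.
The 2 values of 111 occupy positions 7–8 → average rank (7+8)/2 = 7.5.

1, 4, 7.5, 7.5, 4, 6, 4, 2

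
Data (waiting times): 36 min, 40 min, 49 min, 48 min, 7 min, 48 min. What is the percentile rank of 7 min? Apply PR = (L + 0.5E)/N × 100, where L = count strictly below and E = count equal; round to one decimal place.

8.3

N = 6.
Strictly below 7: 0. Equal to 7: 1.
PR = (0 + 0.5·1)/6 × 100 = 8.3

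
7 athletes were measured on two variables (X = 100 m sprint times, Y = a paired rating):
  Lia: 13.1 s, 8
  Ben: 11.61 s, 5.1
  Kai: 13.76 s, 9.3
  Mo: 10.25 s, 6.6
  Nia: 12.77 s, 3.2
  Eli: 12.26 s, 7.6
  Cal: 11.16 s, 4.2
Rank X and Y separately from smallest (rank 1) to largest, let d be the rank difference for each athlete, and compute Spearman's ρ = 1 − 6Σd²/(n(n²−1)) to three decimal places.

Ranks of variable 1: 6, 3, 7, 1, 5, 4, 2
Ranks of variable 2: 6, 3, 7, 4, 1, 5, 2
d = r₁ − r₂: 0, 0, 0, -3, 4, -1, 0
d²: 0, 0, 0, 9, 16, 1, 0; Σd² = 26
ρ = 1 − 6·26/(7·48) = 1 − 156/336 = 0.536

0.536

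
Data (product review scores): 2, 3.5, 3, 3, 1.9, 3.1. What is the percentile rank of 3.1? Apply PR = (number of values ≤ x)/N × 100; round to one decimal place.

83.3

N = 6.
Strictly below 3.1: 4. Equal to 3.1: 1.
PR = 5/6 × 100 = 83.3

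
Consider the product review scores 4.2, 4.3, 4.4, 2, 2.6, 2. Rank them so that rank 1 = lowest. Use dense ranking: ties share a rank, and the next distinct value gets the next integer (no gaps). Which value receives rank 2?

2.6

Sorted (ascending): 2, 2, 2.6, 4.2, 4.3, 4.4
The 2 values of 2 share dense rank 1.
Remaining distinct values take the next consecutive integers.
Rank 2 → value 2.6.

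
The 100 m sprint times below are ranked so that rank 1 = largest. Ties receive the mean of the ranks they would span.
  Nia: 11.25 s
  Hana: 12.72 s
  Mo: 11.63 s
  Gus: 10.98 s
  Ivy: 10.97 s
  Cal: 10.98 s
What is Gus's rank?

4.5

Sorted (descending): 12.72, 11.63, 11.25, 10.98, 10.98, 10.97
The 2 values of 10.98 occupy positions 4–5 → average rank (4+5)/2 = 4.5.
Gus has value 10.98 s → rank 4.5.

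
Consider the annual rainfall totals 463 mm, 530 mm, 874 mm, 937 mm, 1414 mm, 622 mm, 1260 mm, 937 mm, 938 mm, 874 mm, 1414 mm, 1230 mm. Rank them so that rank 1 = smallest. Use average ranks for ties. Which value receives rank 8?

938

Sorted (ascending): 463, 530, 622, 874, 874, 937, 937, 938, 1230, 1260, 1414, 1414
The 2 values of 874 occupy positions 4–5 → average rank (4+5)/2 = 4.5.
The 2 values of 937 occupy positions 6–7 → average rank (6+7)/2 = 6.5.
The 2 values of 1414 occupy positions 11–12 → average rank (11+12)/2 = 11.5.
Rank 8 → value 938.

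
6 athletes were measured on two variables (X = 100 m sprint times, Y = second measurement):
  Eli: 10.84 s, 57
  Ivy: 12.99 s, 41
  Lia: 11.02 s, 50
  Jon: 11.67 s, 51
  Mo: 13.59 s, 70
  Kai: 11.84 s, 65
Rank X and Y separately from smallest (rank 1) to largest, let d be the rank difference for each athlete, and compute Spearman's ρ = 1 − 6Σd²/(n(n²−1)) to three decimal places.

Ranks of variable 1: 1, 5, 2, 3, 6, 4
Ranks of variable 2: 4, 1, 2, 3, 6, 5
d = r₁ − r₂: -3, 4, 0, 0, 0, -1
d²: 9, 16, 0, 0, 0, 1; Σd² = 26
ρ = 1 − 6·26/(6·35) = 1 − 156/210 = 0.257

0.257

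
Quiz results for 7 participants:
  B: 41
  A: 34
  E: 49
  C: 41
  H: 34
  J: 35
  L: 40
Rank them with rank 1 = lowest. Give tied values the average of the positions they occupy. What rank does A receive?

1.5

Sorted (ascending): 34, 34, 35, 40, 41, 41, 49
The 2 values of 34 occupy positions 1–2 → average rank (1+2)/2 = 1.5.
The 2 values of 41 occupy positions 5–6 → average rank (5+6)/2 = 5.5.
A has value 34 → rank 1.5.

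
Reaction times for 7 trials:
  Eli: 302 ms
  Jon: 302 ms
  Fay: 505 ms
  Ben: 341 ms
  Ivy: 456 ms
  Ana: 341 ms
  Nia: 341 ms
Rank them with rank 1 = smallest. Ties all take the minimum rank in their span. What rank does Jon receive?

1

Sorted (ascending): 302, 302, 341, 341, 341, 456, 505
The 2 values of 302 occupy positions 1–2 → each gets rank 1.
The 3 values of 341 occupy positions 3–5 → each gets rank 3.
Jon has value 302 ms → rank 1.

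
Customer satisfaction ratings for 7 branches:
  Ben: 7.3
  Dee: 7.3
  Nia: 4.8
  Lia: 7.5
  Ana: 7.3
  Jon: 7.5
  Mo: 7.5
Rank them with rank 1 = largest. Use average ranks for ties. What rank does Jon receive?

2

Sorted (descending): 7.5, 7.5, 7.5, 7.3, 7.3, 7.3, 4.8
The 3 values of 7.5 occupy positions 1–3 → average rank 2.
The 3 values of 7.3 occupy positions 4–6 → average rank 5.
Jon has value 7.5 → rank 2.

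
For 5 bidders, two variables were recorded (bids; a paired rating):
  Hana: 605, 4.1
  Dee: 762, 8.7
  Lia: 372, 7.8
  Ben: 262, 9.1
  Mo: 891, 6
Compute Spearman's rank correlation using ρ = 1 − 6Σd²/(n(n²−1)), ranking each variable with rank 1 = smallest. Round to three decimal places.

Ranks of variable 1: 3, 4, 2, 1, 5
Ranks of variable 2: 1, 4, 3, 5, 2
d = r₁ − r₂: 2, 0, -1, -4, 3
d²: 4, 0, 1, 16, 9; Σd² = 30
ρ = 1 − 6·30/(5·24) = 1 − 180/120 = -0.500

-0.500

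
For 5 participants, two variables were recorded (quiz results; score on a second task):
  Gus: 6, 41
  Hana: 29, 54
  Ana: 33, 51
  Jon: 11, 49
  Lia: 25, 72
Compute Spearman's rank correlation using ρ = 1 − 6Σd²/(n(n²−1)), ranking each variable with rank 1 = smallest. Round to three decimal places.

Ranks of variable 1: 1, 4, 5, 2, 3
Ranks of variable 2: 1, 4, 3, 2, 5
d = r₁ − r₂: 0, 0, 2, 0, -2
d²: 0, 0, 4, 0, 4; Σd² = 8
ρ = 1 − 6·8/(5·24) = 1 − 48/120 = 0.600

0.600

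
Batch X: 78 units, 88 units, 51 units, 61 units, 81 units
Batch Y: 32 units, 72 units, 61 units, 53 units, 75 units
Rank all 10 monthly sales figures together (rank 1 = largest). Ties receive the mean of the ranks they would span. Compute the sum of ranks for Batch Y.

33.5

Sorted (descending): 88, 81, 78, 75, 72, 61, 61, 53, 51, 32
The 2 values of 61 occupy positions 6–7 → average rank (6+7)/2 = 6.5.
Batch Y values → pooled ranks: 32→10, 72→5, 61→6.5, 53→8, 75→4
Rank sum = 10 + 5 + 6.5 + 8 + 4 = 33.5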